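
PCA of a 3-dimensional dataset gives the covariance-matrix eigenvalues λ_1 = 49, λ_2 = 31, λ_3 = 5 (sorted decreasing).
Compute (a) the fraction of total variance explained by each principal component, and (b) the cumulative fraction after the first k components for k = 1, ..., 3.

Step 1 — total variance = trace(Sigma) = Σ λ_i = 49 + 31 + 5 = 85.

Step 2 — fraction explained by component i = λ_i / Σ λ:
  PC1: 49/85 = 0.5765
  PC2: 31/85 = 0.3647
  PC3: 5/85 = 0.0588

Step 3 — cumulative fraction after k components = (λ_1 + ... + λ_k) / Σ λ:
  k = 1: 49/85 = 0.5765
  k = 2: (49 + 31)/85 = 80/85 = 0.9412
  k = 3: (49 + 31 + 5)/85 = 85/85 = 1

Summary (fraction, with percent):

explained: PC1 0.5765 (57.65%), PC2 0.3647 (36.47%), PC3 0.0588 (5.88%);  cumulative: 0.5765, 0.9412, 1


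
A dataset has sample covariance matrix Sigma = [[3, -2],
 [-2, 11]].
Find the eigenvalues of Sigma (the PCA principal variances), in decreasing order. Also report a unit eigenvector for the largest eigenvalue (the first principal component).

Step 1 — characteristic polynomial of 2×2 Sigma:
  det(Sigma - λI) = λ² - trace · λ + det = 0.
  trace = 3 + 11 = 14, det = 3·11 - (-2)² = 29.
Step 2 — discriminant:
  Δ = trace² - 4·det = 196 - 116 = 80.
Step 3 — eigenvalues:
  λ = (trace ± √Δ)/2 = (14 ± 8.9443)/2,
  λ_1 = 11.4721,  λ_2 = 2.5279.

Step 4 — unit eigenvector for λ_1: solve (Sigma - λ_1 I)v = 0. First row:
  (3 - 11.4721)·v_x + (-2)·v_y = 0, i.e. (-8.4721)·v_x + (-2)·v_y = 0,
  so v ∝ (b, λ_1 - a) = (-2, 8.4721); multiply by -1 so the first entry is positive: u = (2, -8.4721).
  ||u|| = √((2)² + (-8.4721)²) = √(75.7771) ≈ 8.705,
  v_1 = u/||u|| ≈ (0.2298, -0.9732) (||v_1|| = 1).

λ_1 = 11.4721,  λ_2 = 2.5279;  v_1 ≈ (0.2298, -0.9732)


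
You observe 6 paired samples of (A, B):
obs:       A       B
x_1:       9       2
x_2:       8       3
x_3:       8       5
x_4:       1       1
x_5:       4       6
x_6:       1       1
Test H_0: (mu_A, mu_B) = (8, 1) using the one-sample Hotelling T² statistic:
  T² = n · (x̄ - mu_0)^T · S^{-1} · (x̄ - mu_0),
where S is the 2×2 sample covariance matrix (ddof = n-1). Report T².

Step 1 — sample mean vector:
  mean(A) = (9 + 8 + 8 + 1 + 4 + 1) / 6 = 31/6 = 5.1667
  mean(B) = (2 + 3 + 5 + 1 + 6 + 1) / 6 = 18/6 = 3
  x̄ = (5.1667, 3),  deviation x̄ - mu_0 = (5.1667, 3) - (8, 1) = (-2.8333, 2).

Step 2 — sample covariance matrix, S[i,j] = (1/(n-1)) · Σ_k (x_{k,i} - mean_i) · (x_{k,j} - mean_j), divisor n-1 = 5:
  S[A,A] = ((3.8333)·(3.8333) + (2.8333)·(2.8333) + (2.8333)·(2.8333) + (-4.1667)·(-4.1667) + (-1.1667)·(-1.1667) + (-4.1667)·(-4.1667)) / 5 = 66.8333/5 = 13.3667
  S[A,B] = ((3.8333)·(-1) + (2.8333)·(0) + (2.8333)·(2) + (-4.1667)·(-2) + (-1.1667)·(3) + (-4.1667)·(-2)) / 5 = 15/5 = 3
  S[B,B] = ((-1)·(-1) + (0)·(0) + (2)·(2) + (-2)·(-2) + (3)·(3) + (-2)·(-2)) / 5 = 22/5 = 4.4
  S = [[13.3667, 3],
 [3, 4.4]].

Step 3 — invert S. det(S) = 13.3667·4.4 - (3)² = 49.8133.
  S^{-1} = (1/det) · [[d, -b], [-b, a]] = [[0.0883, -0.0602],
 [-0.0602, 0.2683]].

Step 4 — quadratic form (x̄ - mu_0)^T · S^{-1} · (x̄ - mu_0):
  S^{-1} · (x̄ - mu_0) = (-0.3707, 0.7073),
  (x̄ - mu_0)^T · [...] = (-2.8333)·(-0.3707) + (2)·(0.7073) = 2.465.

Step 5 — scale by n: T² = 6 · 2.465 = 14.7899.

T² ≈ 14.7899


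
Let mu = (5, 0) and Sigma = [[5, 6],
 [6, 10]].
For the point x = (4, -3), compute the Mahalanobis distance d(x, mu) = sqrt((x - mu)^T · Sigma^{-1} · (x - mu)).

Step 1 — centre the observation: (x - mu) = (-1, -3).

Step 2 — invert Sigma. det(Sigma) = 5·10 - (6)² = 14.
  Sigma^{-1} = (1/det) · [[d, -b], [-b, a]] = [[0.7143, -0.4286],
 [-0.4286, 0.3571]].

Step 3 — form the quadratic (x - mu)^T · Sigma^{-1} · (x - mu):
  Sigma^{-1} · (x - mu) = (0.5714, -0.6429).
  (x - mu)^T · [Sigma^{-1} · (x - mu)] = (-1)·(0.5714) + (-3)·(-0.6429) = 1.3571.

Step 4 — take square root: d = √(1.3571) ≈ 1.165.

d(x, mu) = √(1.3571) ≈ 1.165


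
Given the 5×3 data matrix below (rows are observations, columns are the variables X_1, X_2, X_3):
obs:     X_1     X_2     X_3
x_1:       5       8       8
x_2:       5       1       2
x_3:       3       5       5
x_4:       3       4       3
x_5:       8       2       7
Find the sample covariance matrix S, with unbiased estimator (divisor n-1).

Step 1 — column means:
  mean(X_1) = (5 + 5 + 3 + 3 + 8) / 5 = 24/5 = 4.8
  mean(X_2) = (8 + 1 + 5 + 4 + 2) / 5 = 20/5 = 4
  mean(X_3) = (8 + 2 + 5 + 3 + 7) / 5 = 25/5 = 5

Step 2 — sample covariance S[i,j] = (1/(n-1)) · Σ_k (x_{k,i} - mean_i) · (x_{k,j} - mean_j), with n-1 = 4.
  S[X_1,X_1] = ((0.2)·(0.2) + (0.2)·(0.2) + (-1.8)·(-1.8) + (-1.8)·(-1.8) + (3.2)·(3.2)) / 4 = 16.8/4 = 4.2
  S[X_1,X_2] = ((0.2)·(4) + (0.2)·(-3) + (-1.8)·(1) + (-1.8)·(0) + (3.2)·(-2)) / 4 = -8/4 = -2
  S[X_1,X_3] = ((0.2)·(3) + (0.2)·(-3) + (-1.8)·(0) + (-1.8)·(-2) + (3.2)·(2)) / 4 = 10/4 = 2.5
  S[X_2,X_2] = ((4)·(4) + (-3)·(-3) + (1)·(1) + (0)·(0) + (-2)·(-2)) / 4 = 30/4 = 7.5
  S[X_2,X_3] = ((4)·(3) + (-3)·(-3) + (1)·(0) + (0)·(-2) + (-2)·(2)) / 4 = 17/4 = 4.25
  S[X_3,X_3] = ((3)·(3) + (-3)·(-3) + (0)·(0) + (-2)·(-2) + (2)·(2)) / 4 = 26/4 = 6.5

S is symmetric (S[j,i] = S[i,j]). Assembling:

S = [[4.2, -2, 2.5],
 [-2, 7.5, 4.25],
 [2.5, 4.25, 6.5]]


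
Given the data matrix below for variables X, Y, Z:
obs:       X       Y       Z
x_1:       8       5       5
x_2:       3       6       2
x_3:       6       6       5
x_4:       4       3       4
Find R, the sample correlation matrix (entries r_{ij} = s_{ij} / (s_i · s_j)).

Step 1 — column means:
  mean(X) = (8 + 3 + 6 + 4) / 4 = 21/4 = 5.25
  mean(Y) = (5 + 6 + 6 + 3) / 4 = 20/4 = 5
  mean(Z) = (5 + 2 + 5 + 4) / 4 = 16/4 = 4

Step 2 — sample variances and covariances s[i,j] = (1/(n-1)) · Σ_k (x_{k,i} - mean_i) · (x_{k,j} - mean_j), with n-1 = 3:
  s[X,X] = ((2.75)·(2.75) + (-2.25)·(-2.25) + (0.75)·(0.75) + (-1.25)·(-1.25)) / 3 = 14.75/3 = 4.9167
  s[X,Y] = ((2.75)·(0) + (-2.25)·(1) + (0.75)·(1) + (-1.25)·(-2)) / 3 = 1/3 = 0.3333
  s[X,Z] = ((2.75)·(1) + (-2.25)·(-2) + (0.75)·(1) + (-1.25)·(0)) / 3 = 8/3 = 2.6667
  s[Y,Y] = ((0)·(0) + (1)·(1) + (1)·(1) + (-2)·(-2)) / 3 = 6/3 = 2
  s[Y,Z] = ((0)·(1) + (1)·(-2) + (1)·(1) + (-2)·(0)) / 3 = -1/3 = -0.3333
  s[Z,Z] = ((1)·(1) + (-2)·(-2) + (1)·(1) + (0)·(0)) / 3 = 6/3 = 2
  Sample standard deviations s_i = √(s[i,i]):
  s(X) = √(4.9167) = 2.2174
  s(Y) = √(2) = 1.4142
  s(Z) = √(2) = 1.4142

Step 3 — r_{ij} = s_{ij} / (s_i · s_j):
  r[X,X] = 1 (diagonal).
  r[X,Y] = 0.3333 / (2.2174 · 1.4142) = 0.3333 / 3.1358 = 0.1063
  r[X,Z] = 2.6667 / (2.2174 · 1.4142) = 2.6667 / 3.1358 = 0.8504
  r[Y,Y] = 1 (diagonal).
  r[Y,Z] = -0.3333 / (1.4142 · 1.4142) = -0.3333 / 2 = -0.1667
  r[Z,Z] = 1 (diagonal).

R is symmetric with unit diagonal. Assembling:

R = [[1, 0.1063, 0.8504],
 [0.1063, 1, -0.1667],
 [0.8504, -0.1667, 1]]


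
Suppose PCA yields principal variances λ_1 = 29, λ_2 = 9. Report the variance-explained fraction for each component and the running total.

Step 1 — total variance = trace(Sigma) = Σ λ_i = 29 + 9 = 38.

Step 2 — fraction explained by component i = λ_i / Σ λ:
  PC1: 29/38 = 0.7632
  PC2: 9/38 = 0.2368

Step 3 — cumulative fraction after k components = (λ_1 + ... + λ_k) / Σ λ:
  k = 1: 29/38 = 0.7632
  k = 2: (29 + 9)/38 = 38/38 = 1

Summary (fraction, with percent):

explained: PC1 0.7632 (76.32%), PC2 0.2368 (23.68%);  cumulative: 0.7632, 1


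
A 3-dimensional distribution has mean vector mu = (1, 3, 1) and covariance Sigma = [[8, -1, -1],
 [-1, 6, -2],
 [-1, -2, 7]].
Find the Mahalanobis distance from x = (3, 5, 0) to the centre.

Step 1 — centre the observation: (x - mu) = (2, 2, -1).

Step 2 — invert Sigma (cofactor / det for 3×3, or solve directly):
  Sigma^{-1} = [[0.1324, 0.0314, 0.0279],
 [0.0314, 0.1916, 0.0592],
 [0.0279, 0.0592, 0.1638]].

Step 3 — form the quadratic (x - mu)^T · Sigma^{-1} · (x - mu):
  Sigma^{-1} · (x - mu) = (0.2997, 0.3868, 0.0105).
  (x - mu)^T · [Sigma^{-1} · (x - mu)] = (2)·(0.2997) + (2)·(0.3868) + (-1)·(0.0105) = 1.3624.

Step 4 — take square root: d = √(1.3624) ≈ 1.1672.

d(x, mu) = √(1.3624) ≈ 1.1672


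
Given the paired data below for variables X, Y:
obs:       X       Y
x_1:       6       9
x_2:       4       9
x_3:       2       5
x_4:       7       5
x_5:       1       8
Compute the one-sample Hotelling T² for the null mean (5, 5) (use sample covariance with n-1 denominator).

Step 1 — sample mean vector:
  mean(X) = (6 + 4 + 2 + 7 + 1) / 5 = 20/5 = 4
  mean(Y) = (9 + 9 + 5 + 5 + 8) / 5 = 36/5 = 7.2
  x̄ = (4, 7.2),  deviation x̄ - mu_0 = (4, 7.2) - (5, 5) = (-1, 2.2).

Step 2 — sample covariance matrix, S[i,j] = (1/(n-1)) · Σ_k (x_{k,i} - mean_i) · (x_{k,j} - mean_j), divisor n-1 = 4:
  S[X,X] = ((2)·(2) + (0)·(0) + (-2)·(-2) + (3)·(3) + (-3)·(-3)) / 4 = 26/4 = 6.5
  S[X,Y] = ((2)·(1.8) + (0)·(1.8) + (-2)·(-2.2) + (3)·(-2.2) + (-3)·(0.8)) / 4 = -1/4 = -0.25
  S[Y,Y] = ((1.8)·(1.8) + (1.8)·(1.8) + (-2.2)·(-2.2) + (-2.2)·(-2.2) + (0.8)·(0.8)) / 4 = 16.8/4 = 4.2
  S = [[6.5, -0.25],
 [-0.25, 4.2]].

Step 3 — invert S. det(S) = 6.5·4.2 - (-0.25)² = 27.2375.
  S^{-1} = (1/det) · [[d, -b], [-b, a]] = [[0.1542, 0.0092],
 [0.0092, 0.2386]].

Step 4 — quadratic form (x̄ - mu_0)^T · S^{-1} · (x̄ - mu_0):
  S^{-1} · (x̄ - mu_0) = (-0.134, 0.5158),
  (x̄ - mu_0)^T · [...] = (-1)·(-0.134) + (2.2)·(0.5158) = 1.2688.

Step 5 — scale by n: T² = 5 · 1.2688 = 6.3442.

T² ≈ 6.3442


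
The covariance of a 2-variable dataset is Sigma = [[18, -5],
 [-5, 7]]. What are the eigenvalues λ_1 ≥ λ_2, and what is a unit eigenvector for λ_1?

Step 1 — characteristic polynomial of 2×2 Sigma:
  det(Sigma - λI) = λ² - trace · λ + det = 0.
  trace = 18 + 7 = 25, det = 18·7 - (-5)² = 101.
Step 2 — discriminant:
  Δ = trace² - 4·det = 625 - 404 = 221.
Step 3 — eigenvalues:
  λ = (trace ± √Δ)/2 = (25 ± 14.8661)/2,
  λ_1 = 19.933,  λ_2 = 5.067.

Step 4 — unit eigenvector for λ_1: solve (Sigma - λ_1 I)v = 0. First row:
  (18 - 19.933)·v_x + (-5)·v_y = 0, i.e. (-1.933)·v_x + (-5)·v_y = 0,
  so v ∝ (b, λ_1 - a) = (-5, 1.933); multiply by -1 so the first entry is positive: u = (5, -1.933).
  ||u|| = √((5)² + (-1.933)²) = √(28.7366) ≈ 5.3607,
  v_1 = u/||u|| ≈ (0.9327, -0.3606) (||v_1|| = 1).

λ_1 = 19.933,  λ_2 = 5.067;  v_1 ≈ (0.9327, -0.3606)


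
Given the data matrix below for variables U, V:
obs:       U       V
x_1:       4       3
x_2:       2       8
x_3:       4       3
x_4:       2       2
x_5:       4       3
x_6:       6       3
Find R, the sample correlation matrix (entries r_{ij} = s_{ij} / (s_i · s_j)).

Step 1 — column means:
  mean(U) = (4 + 2 + 4 + 2 + 4 + 6) / 6 = 22/6 = 3.6667
  mean(V) = (3 + 8 + 3 + 2 + 3 + 3) / 6 = 22/6 = 3.6667

Step 2 — sample variances and covariances s[i,j] = (1/(n-1)) · Σ_k (x_{k,i} - mean_i) · (x_{k,j} - mean_j), with n-1 = 5:
  s[U,U] = ((0.3333)·(0.3333) + (-1.6667)·(-1.6667) + (0.3333)·(0.3333) + (-1.6667)·(-1.6667) + (0.3333)·(0.3333) + (2.3333)·(2.3333)) / 5 = 11.3333/5 = 2.2667
  s[U,V] = ((0.3333)·(-0.6667) + (-1.6667)·(4.3333) + (0.3333)·(-0.6667) + (-1.6667)·(-1.6667) + (0.3333)·(-0.6667) + (2.3333)·(-0.6667)) / 5 = -6.6667/5 = -1.3333
  s[V,V] = ((-0.6667)·(-0.6667) + (4.3333)·(4.3333) + (-0.6667)·(-0.6667) + (-1.6667)·(-1.6667) + (-0.6667)·(-0.6667) + (-0.6667)·(-0.6667)) / 5 = 23.3333/5 = 4.6667
  Sample standard deviations s_i = √(s[i,i]):
  s(U) = √(2.2667) = 1.5055
  s(V) = √(4.6667) = 2.1602

Step 3 — r_{ij} = s_{ij} / (s_i · s_j):
  r[U,U] = 1 (diagonal).
  r[U,V] = -1.3333 / (1.5055 · 2.1602) = -1.3333 / 3.2523 = -0.41
  r[V,V] = 1 (diagonal).

R is symmetric with unit diagonal. Assembling:

R = [[1, -0.41],
 [-0.41, 1]]


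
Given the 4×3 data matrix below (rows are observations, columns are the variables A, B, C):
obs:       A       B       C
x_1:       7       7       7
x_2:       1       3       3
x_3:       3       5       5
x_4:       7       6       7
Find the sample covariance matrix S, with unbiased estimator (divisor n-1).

Step 1 — column means:
  mean(A) = (7 + 1 + 3 + 7) / 4 = 18/4 = 4.5
  mean(B) = (7 + 3 + 5 + 6) / 4 = 21/4 = 5.25
  mean(C) = (7 + 3 + 5 + 7) / 4 = 22/4 = 5.5

Step 2 — sample covariance S[i,j] = (1/(n-1)) · Σ_k (x_{k,i} - mean_i) · (x_{k,j} - mean_j), with n-1 = 3.
  S[A,A] = ((2.5)·(2.5) + (-3.5)·(-3.5) + (-1.5)·(-1.5) + (2.5)·(2.5)) / 3 = 27/3 = 9
  S[A,B] = ((2.5)·(1.75) + (-3.5)·(-2.25) + (-1.5)·(-0.25) + (2.5)·(0.75)) / 3 = 14.5/3 = 4.8333
  S[A,C] = ((2.5)·(1.5) + (-3.5)·(-2.5) + (-1.5)·(-0.5) + (2.5)·(1.5)) / 3 = 17/3 = 5.6667
  S[B,B] = ((1.75)·(1.75) + (-2.25)·(-2.25) + (-0.25)·(-0.25) + (0.75)·(0.75)) / 3 = 8.75/3 = 2.9167
  S[B,C] = ((1.75)·(1.5) + (-2.25)·(-2.5) + (-0.25)·(-0.5) + (0.75)·(1.5)) / 3 = 9.5/3 = 3.1667
  S[C,C] = ((1.5)·(1.5) + (-2.5)·(-2.5) + (-0.5)·(-0.5) + (1.5)·(1.5)) / 3 = 11/3 = 3.6667

S is symmetric (S[j,i] = S[i,j]). Assembling:

S = [[9, 4.8333, 5.6667],
 [4.8333, 2.9167, 3.1667],
 [5.6667, 3.1667, 3.6667]]


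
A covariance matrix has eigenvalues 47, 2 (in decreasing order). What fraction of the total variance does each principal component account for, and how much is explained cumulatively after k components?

Step 1 — total variance = trace(Sigma) = Σ λ_i = 47 + 2 = 49.

Step 2 — fraction explained by component i = λ_i / Σ λ:
  PC1: 47/49 = 0.9592
  PC2: 2/49 = 0.0408

Step 3 — cumulative fraction after k components = (λ_1 + ... + λ_k) / Σ λ:
  k = 1: 47/49 = 0.9592
  k = 2: (47 + 2)/49 = 49/49 = 1

Summary (fraction, with percent):

explained: PC1 0.9592 (95.92%), PC2 0.0408 (4.08%);  cumulative: 0.9592, 1


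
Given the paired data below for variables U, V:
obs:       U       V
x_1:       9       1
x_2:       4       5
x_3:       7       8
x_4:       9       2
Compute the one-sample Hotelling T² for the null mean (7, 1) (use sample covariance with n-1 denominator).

Step 1 — sample mean vector:
  mean(U) = (9 + 4 + 7 + 9) / 4 = 29/4 = 7.25
  mean(V) = (1 + 5 + 8 + 2) / 4 = 16/4 = 4
  x̄ = (7.25, 4),  deviation x̄ - mu_0 = (7.25, 4) - (7, 1) = (0.25, 3).

Step 2 — sample covariance matrix, S[i,j] = (1/(n-1)) · Σ_k (x_{k,i} - mean_i) · (x_{k,j} - mean_j), divisor n-1 = 3:
  S[U,U] = ((1.75)·(1.75) + (-3.25)·(-3.25) + (-0.25)·(-0.25) + (1.75)·(1.75)) / 3 = 16.75/3 = 5.5833
  S[U,V] = ((1.75)·(-3) + (-3.25)·(1) + (-0.25)·(4) + (1.75)·(-2)) / 3 = -13/3 = -4.3333
  S[V,V] = ((-3)·(-3) + (1)·(1) + (4)·(4) + (-2)·(-2)) / 3 = 30/3 = 10
  S = [[5.5833, -4.3333],
 [-4.3333, 10]].

Step 3 — invert S. det(S) = 5.5833·10 - (-4.3333)² = 37.0556.
  S^{-1} = (1/det) · [[d, -b], [-b, a]] = [[0.2699, 0.1169],
 [0.1169, 0.1507]].

Step 4 — quadratic form (x̄ - mu_0)^T · S^{-1} · (x̄ - mu_0):
  S^{-1} · (x̄ - mu_0) = (0.4183, 0.4813),
  (x̄ - mu_0)^T · [...] = (0.25)·(0.4183) + (3)·(0.4813) = 1.5484.

Step 5 — scale by n: T² = 4 · 1.5484 = 6.1934.

T² ≈ 6.1934


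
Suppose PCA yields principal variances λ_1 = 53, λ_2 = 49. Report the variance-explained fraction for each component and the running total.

Step 1 — total variance = trace(Sigma) = Σ λ_i = 53 + 49 = 102.

Step 2 — fraction explained by component i = λ_i / Σ λ:
  PC1: 53/102 = 0.5196
  PC2: 49/102 = 0.4804

Step 3 — cumulative fraction after k components = (λ_1 + ... + λ_k) / Σ λ:
  k = 1: 53/102 = 0.5196
  k = 2: (53 + 49)/102 = 102/102 = 1

Summary (fraction, with percent):

explained: PC1 0.5196 (51.96%), PC2 0.4804 (48.04%);  cumulative: 0.5196, 1


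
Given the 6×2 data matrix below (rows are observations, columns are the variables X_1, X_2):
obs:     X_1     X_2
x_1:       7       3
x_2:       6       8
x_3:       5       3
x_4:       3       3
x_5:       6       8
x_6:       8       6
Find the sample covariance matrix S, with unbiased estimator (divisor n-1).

Step 1 — column means:
  mean(X_1) = (7 + 6 + 5 + 3 + 6 + 8) / 6 = 35/6 = 5.8333
  mean(X_2) = (3 + 8 + 3 + 3 + 8 + 6) / 6 = 31/6 = 5.1667

Step 2 — sample covariance S[i,j] = (1/(n-1)) · Σ_k (x_{k,i} - mean_i) · (x_{k,j} - mean_j), with n-1 = 5.
  S[X_1,X_1] = ((1.1667)·(1.1667) + (0.1667)·(0.1667) + (-0.8333)·(-0.8333) + (-2.8333)·(-2.8333) + (0.1667)·(0.1667) + (2.1667)·(2.1667)) / 5 = 14.8333/5 = 2.9667
  S[X_1,X_2] = ((1.1667)·(-2.1667) + (0.1667)·(2.8333) + (-0.8333)·(-2.1667) + (-2.8333)·(-2.1667) + (0.1667)·(2.8333) + (2.1667)·(0.8333)) / 5 = 8.1667/5 = 1.6333
  S[X_2,X_2] = ((-2.1667)·(-2.1667) + (2.8333)·(2.8333) + (-2.1667)·(-2.1667) + (-2.1667)·(-2.1667) + (2.8333)·(2.8333) + (0.8333)·(0.8333)) / 5 = 30.8333/5 = 6.1667

S is symmetric (S[j,i] = S[i,j]). Assembling:

S = [[2.9667, 1.6333],
 [1.6333, 6.1667]]


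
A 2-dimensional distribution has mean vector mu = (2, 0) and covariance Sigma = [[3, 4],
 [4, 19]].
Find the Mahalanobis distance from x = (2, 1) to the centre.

Step 1 — centre the observation: (x - mu) = (0, 1).

Step 2 — invert Sigma. det(Sigma) = 3·19 - (4)² = 41.
  Sigma^{-1} = (1/det) · [[d, -b], [-b, a]] = [[0.4634, -0.0976],
 [-0.0976, 0.0732]].

Step 3 — form the quadratic (x - mu)^T · Sigma^{-1} · (x - mu):
  Sigma^{-1} · (x - mu) = (-0.0976, 0.0732).
  (x - mu)^T · [Sigma^{-1} · (x - mu)] = (0)·(-0.0976) + (1)·(0.0732) = 0.0732.

Step 4 — take square root: d = √(0.0732) ≈ 0.2705.

d(x, mu) = √(0.0732) ≈ 0.2705


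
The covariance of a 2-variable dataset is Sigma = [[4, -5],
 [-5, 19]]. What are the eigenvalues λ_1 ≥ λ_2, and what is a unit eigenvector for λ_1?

Step 1 — characteristic polynomial of 2×2 Sigma:
  det(Sigma - λI) = λ² - trace · λ + det = 0.
  trace = 4 + 19 = 23, det = 4·19 - (-5)² = 51.
Step 2 — discriminant:
  Δ = trace² - 4·det = 529 - 204 = 325.
Step 3 — eigenvalues:
  λ = (trace ± √Δ)/2 = (23 ± 18.0278)/2,
  λ_1 = 20.5139,  λ_2 = 2.4861.

Step 4 — unit eigenvector for λ_1: solve (Sigma - λ_1 I)v = 0. First row:
  (4 - 20.5139)·v_x + (-5)·v_y = 0, i.e. (-16.5139)·v_x + (-5)·v_y = 0,
  so v ∝ (b, λ_1 - a) = (-5, 16.5139); multiply by -1 so the first entry is positive: u = (5, -16.5139).
  ||u|| = √((5)² + (-16.5139)²) = √(297.7082) ≈ 17.2542,
  v_1 = u/||u|| ≈ (0.2898, -0.9571) (||v_1|| = 1).

λ_1 = 20.5139,  λ_2 = 2.4861;  v_1 ≈ (0.2898, -0.9571)


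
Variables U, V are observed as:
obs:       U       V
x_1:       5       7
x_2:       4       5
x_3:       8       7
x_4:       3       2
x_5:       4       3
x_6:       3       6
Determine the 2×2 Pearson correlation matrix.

Step 1 — column means:
  mean(U) = (5 + 4 + 8 + 3 + 4 + 3) / 6 = 27/6 = 4.5
  mean(V) = (7 + 5 + 7 + 2 + 3 + 6) / 6 = 30/6 = 5

Step 2 — sample variances and covariances s[i,j] = (1/(n-1)) · Σ_k (x_{k,i} - mean_i) · (x_{k,j} - mean_j), with n-1 = 5:
  s[U,U] = ((0.5)·(0.5) + (-0.5)·(-0.5) + (3.5)·(3.5) + (-1.5)·(-1.5) + (-0.5)·(-0.5) + (-1.5)·(-1.5)) / 5 = 17.5/5 = 3.5
  s[U,V] = ((0.5)·(2) + (-0.5)·(0) + (3.5)·(2) + (-1.5)·(-3) + (-0.5)·(-2) + (-1.5)·(1)) / 5 = 12/5 = 2.4
  s[V,V] = ((2)·(2) + (0)·(0) + (2)·(2) + (-3)·(-3) + (-2)·(-2) + (1)·(1)) / 5 = 22/5 = 4.4
  Sample standard deviations s_i = √(s[i,i]):
  s(U) = √(3.5) = 1.8708
  s(V) = √(4.4) = 2.0976

Step 3 — r_{ij} = s_{ij} / (s_i · s_j):
  r[U,U] = 1 (diagonal).
  r[U,V] = 2.4 / (1.8708 · 2.0976) = 2.4 / 3.9243 = 0.6116
  r[V,V] = 1 (diagonal).

R is symmetric with unit diagonal. Assembling:

R = [[1, 0.6116],
 [0.6116, 1]]


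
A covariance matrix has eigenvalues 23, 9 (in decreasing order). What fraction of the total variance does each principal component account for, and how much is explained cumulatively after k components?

Step 1 — total variance = trace(Sigma) = Σ λ_i = 23 + 9 = 32.

Step 2 — fraction explained by component i = λ_i / Σ λ:
  PC1: 23/32 = 0.7188
  PC2: 9/32 = 0.2812

Step 3 — cumulative fraction after k components = (λ_1 + ... + λ_k) / Σ λ:
  k = 1: 23/32 = 0.7188
  k = 2: (23 + 9)/32 = 32/32 = 1

Summary (fraction, with percent):

explained: PC1 0.7188 (71.88%), PC2 0.2812 (28.12%);  cumulative: 0.7188, 1


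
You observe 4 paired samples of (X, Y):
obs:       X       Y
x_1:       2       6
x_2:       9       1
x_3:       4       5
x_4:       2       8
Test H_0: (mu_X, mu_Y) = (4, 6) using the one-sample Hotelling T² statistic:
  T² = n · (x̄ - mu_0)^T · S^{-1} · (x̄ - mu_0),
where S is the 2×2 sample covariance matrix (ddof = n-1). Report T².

Step 1 — sample mean vector:
  mean(X) = (2 + 9 + 4 + 2) / 4 = 17/4 = 4.25
  mean(Y) = (6 + 1 + 5 + 8) / 4 = 20/4 = 5
  x̄ = (4.25, 5),  deviation x̄ - mu_0 = (4.25, 5) - (4, 6) = (0.25, -1).

Step 2 — sample covariance matrix, S[i,j] = (1/(n-1)) · Σ_k (x_{k,i} - mean_i) · (x_{k,j} - mean_j), divisor n-1 = 3:
  S[X,X] = ((-2.25)·(-2.25) + (4.75)·(4.75) + (-0.25)·(-0.25) + (-2.25)·(-2.25)) / 3 = 32.75/3 = 10.9167
  S[X,Y] = ((-2.25)·(1) + (4.75)·(-4) + (-0.25)·(0) + (-2.25)·(3)) / 3 = -28/3 = -9.3333
  S[Y,Y] = ((1)·(1) + (-4)·(-4) + (0)·(0) + (3)·(3)) / 3 = 26/3 = 8.6667
  S = [[10.9167, -9.3333],
 [-9.3333, 8.6667]].

Step 3 — invert S. det(S) = 10.9167·8.6667 - (-9.3333)² = 7.5.
  S^{-1} = (1/det) · [[d, -b], [-b, a]] = [[1.1556, 1.2444],
 [1.2444, 1.4556]].

Step 4 — quadratic form (x̄ - mu_0)^T · S^{-1} · (x̄ - mu_0):
  S^{-1} · (x̄ - mu_0) = (-0.9556, -1.1444),
  (x̄ - mu_0)^T · [...] = (0.25)·(-0.9556) + (-1)·(-1.1444) = 0.9056.

Step 5 — scale by n: T² = 4 · 0.9056 = 3.6222.

T² ≈ 3.6222


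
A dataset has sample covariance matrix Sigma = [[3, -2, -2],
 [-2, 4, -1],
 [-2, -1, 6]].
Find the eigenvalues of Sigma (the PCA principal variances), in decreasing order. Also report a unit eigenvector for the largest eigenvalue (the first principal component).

Step 1 — characteristic polynomial p(λ) = det(λI - Sigma) = λ³ - tr·λ² + c_1·λ - det, where tr = trace, c_1 = sum of the principal 2×2 minors, det = det(Sigma):
  tr = 3 + 4 + 6 = 13,
  c_1 = (3·4 - (-2)²) + (3·6 - (-2)²) + (4·6 - (-1)²) = 8 + 14 + 23 = 45,
  det = 3·(4·6 - (-1)²) - (-2)·((-2)·6 - (-1)·(-2)) + (-2)·((-2)·(-1) - 4·(-2)) = 3·(23) - (-2)·(-14) + (-2)·(10) = 21.
  So p(λ) = λ³ - 13λ² + 45λ - 21.
Step 2 — look for an integer root (rational root theorem: any rational root is an integer divisor of 21). Testing λ = 7:
  p(7) = 343 - 637 + 315 - 21 = 0  ✓
  Dividing out (λ - 7): p(λ) = (λ - 7)(λ² - 6λ + 3).
Step 3 — remaining eigenvalues from the quadratic λ² - 6λ + 3 = 0:
  Δ = 6² - 4·3 = 36 - 12 = 24,  λ = (6 ± √24)/2 = (6 ± 4.899)/2 ≈ 5.4495 or 0.5505.
  Sorted: λ_1 = 7,  λ_2 = 5.4495,  λ_3 = 0.5505  (check: sum = 13 = tr ✓).

Step 4 — unit eigenvector for λ_1 = 7: v spans the null space of (Sigma - λ_1 I), whose rows are
  r_1 = (-4, -2, -2),  r_2 = (-2, -3, -1),  r_3 = (-2, -1, -1).
  v is orthogonal to every row, so take v ∝ r_1 × r_2 = ((-2)·(-1) - (-2)·(-3), (-2)·(-2) - (-4)·(-1), (-4)·(-3) - (-2)·(-2)) = (-4, 0, 8).
  Rescale (divide by 4; multiply by -1 so the first nonzero entry is positive): u = (1, 0, -2).
  ||u|| = √((1)² + (0)² + (-2)²) = √(5) ≈ 2.2361,  v_1 = u/||u|| ≈ (0.4472, 0, -0.8944) (||v_1|| = 1).

λ_1 = 7,  λ_2 = 5.4495,  λ_3 = 0.5505;  v_1 ≈ (0.4472, 0, -0.8944)


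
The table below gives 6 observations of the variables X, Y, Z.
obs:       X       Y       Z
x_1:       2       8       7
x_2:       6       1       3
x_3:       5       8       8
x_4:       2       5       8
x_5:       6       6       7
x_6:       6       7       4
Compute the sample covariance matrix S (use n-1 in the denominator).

Step 1 — column means:
  mean(X) = (2 + 6 + 5 + 2 + 6 + 6) / 6 = 27/6 = 4.5
  mean(Y) = (8 + 1 + 8 + 5 + 6 + 7) / 6 = 35/6 = 5.8333
  mean(Z) = (7 + 3 + 8 + 8 + 7 + 4) / 6 = 37/6 = 6.1667

Step 2 — sample covariance S[i,j] = (1/(n-1)) · Σ_k (x_{k,i} - mean_i) · (x_{k,j} - mean_j), with n-1 = 5.
  S[X,X] = ((-2.5)·(-2.5) + (1.5)·(1.5) + (0.5)·(0.5) + (-2.5)·(-2.5) + (1.5)·(1.5) + (1.5)·(1.5)) / 5 = 19.5/5 = 3.9
  S[X,Y] = ((-2.5)·(2.1667) + (1.5)·(-4.8333) + (0.5)·(2.1667) + (-2.5)·(-0.8333) + (1.5)·(0.1667) + (1.5)·(1.1667)) / 5 = -7.5/5 = -1.5
  S[X,Z] = ((-2.5)·(0.8333) + (1.5)·(-3.1667) + (0.5)·(1.8333) + (-2.5)·(1.8333) + (1.5)·(0.8333) + (1.5)·(-2.1667)) / 5 = -12.5/5 = -2.5
  S[Y,Y] = ((2.1667)·(2.1667) + (-4.8333)·(-4.8333) + (2.1667)·(2.1667) + (-0.8333)·(-0.8333) + (0.1667)·(0.1667) + (1.1667)·(1.1667)) / 5 = 34.8333/5 = 6.9667
  S[Y,Z] = ((2.1667)·(0.8333) + (-4.8333)·(-3.1667) + (2.1667)·(1.8333) + (-0.8333)·(1.8333) + (0.1667)·(0.8333) + (1.1667)·(-2.1667)) / 5 = 17.1667/5 = 3.4333
  S[Z,Z] = ((0.8333)·(0.8333) + (-3.1667)·(-3.1667) + (1.8333)·(1.8333) + (1.8333)·(1.8333) + (0.8333)·(0.8333) + (-2.1667)·(-2.1667)) / 5 = 22.8333/5 = 4.5667

S is symmetric (S[j,i] = S[i,j]). Assembling:

S = [[3.9, -1.5, -2.5],
 [-1.5, 6.9667, 3.4333],
 [-2.5, 3.4333, 4.5667]]


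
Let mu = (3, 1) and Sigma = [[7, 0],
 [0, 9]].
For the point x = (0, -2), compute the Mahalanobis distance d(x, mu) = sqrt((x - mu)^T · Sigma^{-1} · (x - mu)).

Step 1 — centre the observation: (x - mu) = (-3, -3).

Step 2 — invert Sigma. det(Sigma) = 7·9 - (0)² = 63.
  Sigma^{-1} = (1/det) · [[d, -b], [-b, a]] = [[0.1429, 0],
 [0, 0.1111]].

Step 3 — form the quadratic (x - mu)^T · Sigma^{-1} · (x - mu):
  Sigma^{-1} · (x - mu) = (-0.4286, -0.3333).
  (x - mu)^T · [Sigma^{-1} · (x - mu)] = (-3)·(-0.4286) + (-3)·(-0.3333) = 2.2857.

Step 4 — take square root: d = √(2.2857) ≈ 1.5119.

d(x, mu) = √(2.2857) ≈ 1.5119


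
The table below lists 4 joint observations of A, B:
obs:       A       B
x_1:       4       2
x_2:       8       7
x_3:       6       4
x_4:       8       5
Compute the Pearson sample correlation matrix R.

Step 1 — column means:
  mean(A) = (4 + 8 + 6 + 8) / 4 = 26/4 = 6.5
  mean(B) = (2 + 7 + 4 + 5) / 4 = 18/4 = 4.5

Step 2 — sample variances and covariances s[i,j] = (1/(n-1)) · Σ_k (x_{k,i} - mean_i) · (x_{k,j} - mean_j), with n-1 = 3:
  s[A,A] = ((-2.5)·(-2.5) + (1.5)·(1.5) + (-0.5)·(-0.5) + (1.5)·(1.5)) / 3 = 11/3 = 3.6667
  s[A,B] = ((-2.5)·(-2.5) + (1.5)·(2.5) + (-0.5)·(-0.5) + (1.5)·(0.5)) / 3 = 11/3 = 3.6667
  s[B,B] = ((-2.5)·(-2.5) + (2.5)·(2.5) + (-0.5)·(-0.5) + (0.5)·(0.5)) / 3 = 13/3 = 4.3333
  Sample standard deviations s_i = √(s[i,i]):
  s(A) = √(3.6667) = 1.9149
  s(B) = √(4.3333) = 2.0817

Step 3 — r_{ij} = s_{ij} / (s_i · s_j):
  r[A,A] = 1 (diagonal).
  r[A,B] = 3.6667 / (1.9149 · 2.0817) = 3.6667 / 3.9861 = 0.9199
  r[B,B] = 1 (diagonal).

R is symmetric with unit diagonal. Assembling:

R = [[1, 0.9199],
 [0.9199, 1]]


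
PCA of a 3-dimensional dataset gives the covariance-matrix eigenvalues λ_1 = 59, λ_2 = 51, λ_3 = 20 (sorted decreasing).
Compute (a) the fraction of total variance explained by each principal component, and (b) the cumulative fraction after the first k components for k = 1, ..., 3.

Step 1 — total variance = trace(Sigma) = Σ λ_i = 59 + 51 + 20 = 130.

Step 2 — fraction explained by component i = λ_i / Σ λ:
  PC1: 59/130 = 0.4538
  PC2: 51/130 = 0.3923
  PC3: 20/130 = 0.1538

Step 3 — cumulative fraction after k components = (λ_1 + ... + λ_k) / Σ λ:
  k = 1: 59/130 = 0.4538
  k = 2: (59 + 51)/130 = 110/130 = 0.8462
  k = 3: (59 + 51 + 20)/130 = 130/130 = 1

Summary (fraction, with percent):

explained: PC1 0.4538 (45.38%), PC2 0.3923 (39.23%), PC3 0.1538 (15.38%);  cumulative: 0.4538, 0.8462, 1


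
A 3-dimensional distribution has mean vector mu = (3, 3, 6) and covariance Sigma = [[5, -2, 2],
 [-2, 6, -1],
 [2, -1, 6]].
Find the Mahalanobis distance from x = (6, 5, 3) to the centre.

Step 1 — centre the observation: (x - mu) = (3, 2, -3).

Step 2 — invert Sigma (cofactor / det for 3×3, or solve directly):
  Sigma^{-1} = [[0.2593, 0.0741, -0.0741],
 [0.0741, 0.1926, 0.0074],
 [-0.0741, 0.0074, 0.1926]].

Step 3 — form the quadratic (x - mu)^T · Sigma^{-1} · (x - mu):
  Sigma^{-1} · (x - mu) = (1.1481, 0.5852, -0.7852).
  (x - mu)^T · [Sigma^{-1} · (x - mu)] = (3)·(1.1481) + (2)·(0.5852) + (-3)·(-0.7852) = 6.9704.

Step 4 — take square root: d = √(6.9704) ≈ 2.6401.

d(x, mu) = √(6.9704) ≈ 2.6401


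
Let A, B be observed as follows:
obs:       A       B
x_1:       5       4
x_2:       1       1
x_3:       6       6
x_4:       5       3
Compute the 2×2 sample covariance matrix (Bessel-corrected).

Step 1 — column means:
  mean(A) = (5 + 1 + 6 + 5) / 4 = 17/4 = 4.25
  mean(B) = (4 + 1 + 6 + 3) / 4 = 14/4 = 3.5

Step 2 — sample covariance S[i,j] = (1/(n-1)) · Σ_k (x_{k,i} - mean_i) · (x_{k,j} - mean_j), with n-1 = 3.
  S[A,A] = ((0.75)·(0.75) + (-3.25)·(-3.25) + (1.75)·(1.75) + (0.75)·(0.75)) / 3 = 14.75/3 = 4.9167
  S[A,B] = ((0.75)·(0.5) + (-3.25)·(-2.5) + (1.75)·(2.5) + (0.75)·(-0.5)) / 3 = 12.5/3 = 4.1667
  S[B,B] = ((0.5)·(0.5) + (-2.5)·(-2.5) + (2.5)·(2.5) + (-0.5)·(-0.5)) / 3 = 13/3 = 4.3333

S is symmetric (S[j,i] = S[i,j]). Assembling:

S = [[4.9167, 4.1667],
 [4.1667, 4.3333]]


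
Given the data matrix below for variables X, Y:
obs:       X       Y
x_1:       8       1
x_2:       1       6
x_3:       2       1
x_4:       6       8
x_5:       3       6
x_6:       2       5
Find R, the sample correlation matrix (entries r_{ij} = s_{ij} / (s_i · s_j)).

Step 1 — column means:
  mean(X) = (8 + 1 + 2 + 6 + 3 + 2) / 6 = 22/6 = 3.6667
  mean(Y) = (1 + 6 + 1 + 8 + 6 + 5) / 6 = 27/6 = 4.5

Step 2 — sample variances and covariances s[i,j] = (1/(n-1)) · Σ_k (x_{k,i} - mean_i) · (x_{k,j} - mean_j), with n-1 = 5:
  s[X,X] = ((4.3333)·(4.3333) + (-2.6667)·(-2.6667) + (-1.6667)·(-1.6667) + (2.3333)·(2.3333) + (-0.6667)·(-0.6667) + (-1.6667)·(-1.6667)) / 5 = 37.3333/5 = 7.4667
  s[X,Y] = ((4.3333)·(-3.5) + (-2.6667)·(1.5) + (-1.6667)·(-3.5) + (2.3333)·(3.5) + (-0.6667)·(1.5) + (-1.6667)·(0.5)) / 5 = -7/5 = -1.4
  s[Y,Y] = ((-3.5)·(-3.5) + (1.5)·(1.5) + (-3.5)·(-3.5) + (3.5)·(3.5) + (1.5)·(1.5) + (0.5)·(0.5)) / 5 = 41.5/5 = 8.3
  Sample standard deviations s_i = √(s[i,i]):
  s(X) = √(7.4667) = 2.7325
  s(Y) = √(8.3) = 2.881

Step 3 — r_{ij} = s_{ij} / (s_i · s_j):
  r[X,X] = 1 (diagonal).
  r[X,Y] = -1.4 / (2.7325 · 2.881) = -1.4 / 7.8723 = -0.1778
  r[Y,Y] = 1 (diagonal).

R is symmetric with unit diagonal. Assembling:

R = [[1, -0.1778],
 [-0.1778, 1]]


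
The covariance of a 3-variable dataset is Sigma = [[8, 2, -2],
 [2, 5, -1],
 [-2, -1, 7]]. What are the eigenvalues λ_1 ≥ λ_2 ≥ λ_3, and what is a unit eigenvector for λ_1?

Step 1 — characteristic polynomial p(λ) = det(λI - Sigma) = λ³ - tr·λ² + c_1·λ - det, where tr = trace, c_1 = sum of the principal 2×2 minors, det = det(Sigma):
  tr = 8 + 5 + 7 = 20,
  c_1 = (8·5 - (2)²) + (8·7 - (-2)²) + (5·7 - (-1)²) = 36 + 52 + 34 = 122,
  det = 8·(5·7 - (-1)²) - (2)·((2)·7 - (-1)·(-2)) + (-2)·((2)·(-1) - 5·(-2)) = 8·(34) - (2)·(12) + (-2)·(8) = 232.
  So p(λ) = λ³ - 20λ² + 122λ - 232.
Step 2 — look for an integer root (rational root theorem: any rational root is an integer divisor of 232). Testing λ = 4:
  p(4) = 64 - 320 + 488 - 232 = 0  ✓
  Dividing out (λ - 4): p(λ) = (λ - 4)(λ² - 16λ + 58).
Step 3 — remaining eigenvalues from the quadratic λ² - 16λ + 58 = 0:
  Δ = 16² - 4·58 = 256 - 232 = 24,  λ = (16 ± √24)/2 = (16 ± 4.899)/2 ≈ 10.4495 or 5.5505.
  Sorted: λ_1 = 10.4495,  λ_2 = 5.5505,  λ_3 = 4  (check: sum = 20 = tr ✓).

Step 4 — unit eigenvector for λ_1 ≈ 10.4495: v spans the null space of (Sigma - λ_1 I), whose rows are
  r_1 = (-2.4495, 2, -2),  r_2 = (2, -5.4495, -1),  r_3 = (-2, -1, -3.4495).
  v is orthogonal to every row, so take v ∝ r_1 × r_2 = ((2)·(-1) - (-2)·(-5.4495), (-2)·(2) - (-2.4495)·(-1), (-2.4495)·(-5.4495) - (2)·(2)) ≈ (-12.899, -6.4495, 9.3485).
  Rescale (multiply by -1 so the first nonzero entry is positive): u = (12.899, 6.4495, -9.3485).
  ||u|| = √((12.899)² + (6.4495)² + (-9.3485)²) = √(295.3735) ≈ 17.1864,  v_1 = u/||u|| ≈ (0.7505, 0.3753, -0.5439) (||v_1|| = 1).

λ_1 = 10.4495,  λ_2 = 5.5505,  λ_3 = 4;  v_1 ≈ (0.7505, 0.3753, -0.5439)


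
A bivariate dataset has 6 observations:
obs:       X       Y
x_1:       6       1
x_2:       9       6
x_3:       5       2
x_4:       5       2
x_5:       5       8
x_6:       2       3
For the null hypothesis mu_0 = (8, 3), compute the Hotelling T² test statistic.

Step 1 — sample mean vector:
  mean(X) = (6 + 9 + 5 + 5 + 5 + 2) / 6 = 32/6 = 5.3333
  mean(Y) = (1 + 6 + 2 + 2 + 8 + 3) / 6 = 22/6 = 3.6667
  x̄ = (5.3333, 3.6667),  deviation x̄ - mu_0 = (5.3333, 3.6667) - (8, 3) = (-2.6667, 0.6667).

Step 2 — sample covariance matrix, S[i,j] = (1/(n-1)) · Σ_k (x_{k,i} - mean_i) · (x_{k,j} - mean_j), divisor n-1 = 5:
  S[X,X] = ((0.6667)·(0.6667) + (3.6667)·(3.6667) + (-0.3333)·(-0.3333) + (-0.3333)·(-0.3333) + (-0.3333)·(-0.3333) + (-3.3333)·(-3.3333)) / 5 = 25.3333/5 = 5.0667
  S[X,Y] = ((0.6667)·(-2.6667) + (3.6667)·(2.3333) + (-0.3333)·(-1.6667) + (-0.3333)·(-1.6667) + (-0.3333)·(4.3333) + (-3.3333)·(-0.6667)) / 5 = 8.6667/5 = 1.7333
  S[Y,Y] = ((-2.6667)·(-2.6667) + (2.3333)·(2.3333) + (-1.6667)·(-1.6667) + (-1.6667)·(-1.6667) + (4.3333)·(4.3333) + (-0.6667)·(-0.6667)) / 5 = 37.3333/5 = 7.4667
  S = [[5.0667, 1.7333],
 [1.7333, 7.4667]].

Step 3 — invert S. det(S) = 5.0667·7.4667 - (1.7333)² = 34.8267.
  S^{-1} = (1/det) · [[d, -b], [-b, a]] = [[0.2144, -0.0498],
 [-0.0498, 0.1455]].

Step 4 — quadratic form (x̄ - mu_0)^T · S^{-1} · (x̄ - mu_0):
  S^{-1} · (x̄ - mu_0) = (-0.6049, 0.2297),
  (x̄ - mu_0)^T · [...] = (-2.6667)·(-0.6049) + (0.6667)·(0.2297) = 1.7662.

Step 5 — scale by n: T² = 6 · 1.7662 = 10.5972.

T² ≈ 10.5972


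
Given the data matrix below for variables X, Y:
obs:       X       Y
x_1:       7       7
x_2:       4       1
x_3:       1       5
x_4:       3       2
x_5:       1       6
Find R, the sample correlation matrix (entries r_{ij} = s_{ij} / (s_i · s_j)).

Step 1 — column means:
  mean(X) = (7 + 4 + 1 + 3 + 1) / 5 = 16/5 = 3.2
  mean(Y) = (7 + 1 + 5 + 2 + 6) / 5 = 21/5 = 4.2

Step 2 — sample variances and covariances s[i,j] = (1/(n-1)) · Σ_k (x_{k,i} - mean_i) · (x_{k,j} - mean_j), with n-1 = 4:
  s[X,X] = ((3.8)·(3.8) + (0.8)·(0.8) + (-2.2)·(-2.2) + (-0.2)·(-0.2) + (-2.2)·(-2.2)) / 4 = 24.8/4 = 6.2
  s[X,Y] = ((3.8)·(2.8) + (0.8)·(-3.2) + (-2.2)·(0.8) + (-0.2)·(-2.2) + (-2.2)·(1.8)) / 4 = 2.8/4 = 0.7
  s[Y,Y] = ((2.8)·(2.8) + (-3.2)·(-3.2) + (0.8)·(0.8) + (-2.2)·(-2.2) + (1.8)·(1.8)) / 4 = 26.8/4 = 6.7
  Sample standard deviations s_i = √(s[i,i]):
  s(X) = √(6.2) = 2.49
  s(Y) = √(6.7) = 2.5884

Step 3 — r_{ij} = s_{ij} / (s_i · s_j):
  r[X,X] = 1 (diagonal).
  r[X,Y] = 0.7 / (2.49 · 2.5884) = 0.7 / 6.4452 = 0.1086
  r[Y,Y] = 1 (diagonal).

R is symmetric with unit diagonal. Assembling:

R = [[1, 0.1086],
 [0.1086, 1]]


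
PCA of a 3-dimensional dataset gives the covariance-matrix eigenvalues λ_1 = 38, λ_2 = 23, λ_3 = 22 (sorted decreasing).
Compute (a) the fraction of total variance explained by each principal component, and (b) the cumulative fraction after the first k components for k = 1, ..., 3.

Step 1 — total variance = trace(Sigma) = Σ λ_i = 38 + 23 + 22 = 83.

Step 2 — fraction explained by component i = λ_i / Σ λ:
  PC1: 38/83 = 0.4578
  PC2: 23/83 = 0.2771
  PC3: 22/83 = 0.2651

Step 3 — cumulative fraction after k components = (λ_1 + ... + λ_k) / Σ λ:
  k = 1: 38/83 = 0.4578
  k = 2: (38 + 23)/83 = 61/83 = 0.7349
  k = 3: (38 + 23 + 22)/83 = 83/83 = 1

Summary (fraction, with percent):

explained: PC1 0.4578 (45.78%), PC2 0.2771 (27.71%), PC3 0.2651 (26.51%);  cumulative: 0.4578, 0.7349, 1


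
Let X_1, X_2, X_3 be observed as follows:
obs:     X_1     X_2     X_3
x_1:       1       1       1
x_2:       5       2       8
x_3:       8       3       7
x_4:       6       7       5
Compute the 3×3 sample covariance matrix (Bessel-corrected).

Step 1 — column means:
  mean(X_1) = (1 + 5 + 8 + 6) / 4 = 20/4 = 5
  mean(X_2) = (1 + 2 + 3 + 7) / 4 = 13/4 = 3.25
  mean(X_3) = (1 + 8 + 7 + 5) / 4 = 21/4 = 5.25

Step 2 — sample covariance S[i,j] = (1/(n-1)) · Σ_k (x_{k,i} - mean_i) · (x_{k,j} - mean_j), with n-1 = 3.
  S[X_1,X_1] = ((-4)·(-4) + (0)·(0) + (3)·(3) + (1)·(1)) / 3 = 26/3 = 8.6667
  S[X_1,X_2] = ((-4)·(-2.25) + (0)·(-1.25) + (3)·(-0.25) + (1)·(3.75)) / 3 = 12/3 = 4
  S[X_1,X_3] = ((-4)·(-4.25) + (0)·(2.75) + (3)·(1.75) + (1)·(-0.25)) / 3 = 22/3 = 7.3333
  S[X_2,X_2] = ((-2.25)·(-2.25) + (-1.25)·(-1.25) + (-0.25)·(-0.25) + (3.75)·(3.75)) / 3 = 20.75/3 = 6.9167
  S[X_2,X_3] = ((-2.25)·(-4.25) + (-1.25)·(2.75) + (-0.25)·(1.75) + (3.75)·(-0.25)) / 3 = 4.75/3 = 1.5833
  S[X_3,X_3] = ((-4.25)·(-4.25) + (2.75)·(2.75) + (1.75)·(1.75) + (-0.25)·(-0.25)) / 3 = 28.75/3 = 9.5833

S is symmetric (S[j,i] = S[i,j]). Assembling:

S = [[8.6667, 4, 7.3333],
 [4, 6.9167, 1.5833],
 [7.3333, 1.5833, 9.5833]]


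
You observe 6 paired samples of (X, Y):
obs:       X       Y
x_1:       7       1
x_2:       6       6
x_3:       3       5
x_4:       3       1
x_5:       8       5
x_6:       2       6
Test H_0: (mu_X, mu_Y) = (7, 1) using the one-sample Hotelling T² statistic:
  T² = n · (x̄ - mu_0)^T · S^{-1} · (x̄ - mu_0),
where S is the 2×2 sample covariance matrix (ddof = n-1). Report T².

Step 1 — sample mean vector:
  mean(X) = (7 + 6 + 3 + 3 + 8 + 2) / 6 = 29/6 = 4.8333
  mean(Y) = (1 + 6 + 5 + 1 + 5 + 6) / 6 = 24/6 = 4
  x̄ = (4.8333, 4),  deviation x̄ - mu_0 = (4.8333, 4) - (7, 1) = (-2.1667, 3).

Step 2 — sample covariance matrix, S[i,j] = (1/(n-1)) · Σ_k (x_{k,i} - mean_i) · (x_{k,j} - mean_j), divisor n-1 = 5:
  S[X,X] = ((2.1667)·(2.1667) + (1.1667)·(1.1667) + (-1.8333)·(-1.8333) + (-1.8333)·(-1.8333) + (3.1667)·(3.1667) + (-2.8333)·(-2.8333)) / 5 = 30.8333/5 = 6.1667
  S[X,Y] = ((2.1667)·(-3) + (1.1667)·(2) + (-1.8333)·(1) + (-1.8333)·(-3) + (3.1667)·(1) + (-2.8333)·(2)) / 5 = -3/5 = -0.6
  S[Y,Y] = ((-3)·(-3) + (2)·(2) + (1)·(1) + (-3)·(-3) + (1)·(1) + (2)·(2)) / 5 = 28/5 = 5.6
  S = [[6.1667, -0.6],
 [-0.6, 5.6]].

Step 3 — invert S. det(S) = 6.1667·5.6 - (-0.6)² = 34.1733.
  S^{-1} = (1/det) · [[d, -b], [-b, a]] = [[0.1639, 0.0176],
 [0.0176, 0.1805]].

Step 4 — quadratic form (x̄ - mu_0)^T · S^{-1} · (x̄ - mu_0):
  S^{-1} · (x̄ - mu_0) = (-0.3024, 0.5033),
  (x̄ - mu_0)^T · [...] = (-2.1667)·(-0.3024) + (3)·(0.5033) = 2.1651.

Step 5 — scale by n: T² = 6 · 2.1651 = 12.9906.

T² ≈ 12.9906


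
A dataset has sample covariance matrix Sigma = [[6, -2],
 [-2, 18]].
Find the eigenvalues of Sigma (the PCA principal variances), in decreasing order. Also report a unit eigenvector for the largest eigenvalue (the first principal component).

Step 1 — characteristic polynomial of 2×2 Sigma:
  det(Sigma - λI) = λ² - trace · λ + det = 0.
  trace = 6 + 18 = 24, det = 6·18 - (-2)² = 104.
Step 2 — discriminant:
  Δ = trace² - 4·det = 576 - 416 = 160.
Step 3 — eigenvalues:
  λ = (trace ± √Δ)/2 = (24 ± 12.6491)/2,
  λ_1 = 18.3246,  λ_2 = 5.6754.

Step 4 — unit eigenvector for λ_1: solve (Sigma - λ_1 I)v = 0. First row:
  (6 - 18.3246)·v_x + (-2)·v_y = 0, i.e. (-12.3246)·v_x + (-2)·v_y = 0,
  so v ∝ (b, λ_1 - a) = (-2, 12.3246); multiply by -1 so the first entry is positive: u = (2, -12.3246).
  ||u|| = √((2)² + (-12.3246)²) = √(155.8947) ≈ 12.4858,
  v_1 = u/||u|| ≈ (0.1602, -0.9871) (||v_1|| = 1).

λ_1 = 18.3246,  λ_2 = 5.6754;  v_1 ≈ (0.1602, -0.9871)


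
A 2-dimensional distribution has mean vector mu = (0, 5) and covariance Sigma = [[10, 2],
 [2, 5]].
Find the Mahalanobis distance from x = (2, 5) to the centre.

Step 1 — centre the observation: (x - mu) = (2, 0).

Step 2 — invert Sigma. det(Sigma) = 10·5 - (2)² = 46.
  Sigma^{-1} = (1/det) · [[d, -b], [-b, a]] = [[0.1087, -0.0435],
 [-0.0435, 0.2174]].

Step 3 — form the quadratic (x - mu)^T · Sigma^{-1} · (x - mu):
  Sigma^{-1} · (x - mu) = (0.2174, -0.087).
  (x - mu)^T · [Sigma^{-1} · (x - mu)] = (2)·(0.2174) + (0)·(-0.087) = 0.4348.

Step 4 — take square root: d = √(0.4348) ≈ 0.6594.

d(x, mu) = √(0.4348) ≈ 0.6594
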